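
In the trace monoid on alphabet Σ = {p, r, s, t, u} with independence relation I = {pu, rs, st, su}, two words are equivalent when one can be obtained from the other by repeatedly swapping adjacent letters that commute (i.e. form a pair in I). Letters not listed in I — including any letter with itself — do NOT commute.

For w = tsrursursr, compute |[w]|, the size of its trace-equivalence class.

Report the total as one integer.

0(t) covers ∅
1(s) covers ∅
2(r) covers 0:t
3(u) covers 2:r
4(r) covers 3:u
5(s) covers 1:s
6(u) covers 4:r
7(r) covers 6:u
8(s) covers 5:s
9(r) covers 7:r
floor of heap: 0:t, 1:s
completions by unplaced set U, small U first (add the entries for U minus each lowest piece of U):
  |U|=1: {8}:1  {9}:1
  |U|=2: {5,8}:1  {7,9}:1  {8,9}:2
  |U|=3: {1,5,8}:1  {5,8,9}:3  {6,7,9}:1  {7,8,9}:3
  |U|=4: {1,5,8,9}:4  {4,6,7,9}:1  {5,7,8,9}:6  {6,7,8,9}:4
  |U|=5: {1,5,7,8,9}:10  {3,4,6,7,9}:1  {4,6,7,8,9}:5  {5,6,7,8,9}:10
  |U|=6: {1,5,6,7,8,9}:20  {2,3,4,6,7,9}:1  {3,4,6,7,8,9}:6  {4,5,6,7,8,9}:15
  |U|=7: {0,2,3,4,6,7,9}:1  {1,4,5,6,7,8,9}:35  {2,3,4,6,7,8,9}:7  {3,4,5,6,7,8,9}:21
  |U|=8: {0,2,3,4,6,7,8,9}:8  {1,3,4,5,6,7,8,9}:56  {2,3,4,5,6,7,8,9}:28
  start at 0(t): 84
  start at 1(s): 36
sum over floor = 120

120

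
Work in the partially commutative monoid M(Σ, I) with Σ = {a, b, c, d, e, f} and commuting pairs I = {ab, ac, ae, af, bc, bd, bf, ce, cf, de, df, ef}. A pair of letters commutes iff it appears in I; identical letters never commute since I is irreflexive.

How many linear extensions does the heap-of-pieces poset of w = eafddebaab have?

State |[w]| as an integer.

1260

piece 0:e — minimal
piece 1:a — minimal
piece 2:f — minimal
piece 3:d rests on {1:a}
piece 4:d rests on {3:d}
piece 5:e rests on {0:e}
piece 6:b rests on {5:e}
piece 7:a rests on {4:d}
piece 8:a rests on {7:a}
piece 9:b rests on {6:b}
minimal pieces: {0:e, 1:a, 2:f}
ways to finish when only these pieces remain (= sum over removing one remaining piece with nothing left below it):
  1 left: {2}→1  {8}→1  {9}→1
  2 left: {2,8}→2  {2,9}→2  {6,9}→1  {7,8}→1  {8,9}→2
  3 left: {2,6,9}→3  {2,7,8}→3  {2,8,9}→6  {4,7,8}→1  {5,6,9}→1  {6,8,9}→3  {7,8,9}→3
  4 left: {0,5,6,9}→1  {2,4,7,8}→4  {2,5,6,9}→4  {2,6,8,9}→12  {2,7,8,9}→12  {3,4,7,8}→1  {4,7,8,9}→4  {5,6,8,9}→4  {6,7,8,9}→6
  5 left: {0,2,5,6,9}→5  {0,5,6,8,9}→5  {1,3,4,7,8}→1  {2,3,4,7,8}→5  {2,4,7,8,9}→20  {2,5,6,8,9}→20  {2,6,7,8,9}→30  {3,4,7,8,9}→5  {4,6,7,8,9}→10  {5,6,7,8,9}→10
  6 left: {0,2,5,6,8,9}→30  {0,5,6,7,8,9}→15  {1,2,3,4,7,8}→6  {1,3,4,7,8,9}→6  {2,3,4,7,8,9}→30  {2,4,6,7,8,9}→60  {2,5,6,7,8,9}→60  {3,4,6,7,8,9}→15  {4,5,6,7,8,9}→20
  7 left: {0,2,5,6,7,8,9}→105  {0,4,5,6,7,8,9}→35  {1,2,3,4,7,8,9}→42  {1,3,4,6,7,8,9}→21  {2,3,4,6,7,8,9}→105  {2,4,5,6,7,8,9}→140  {3,4,5,6,7,8,9}→35
  8 left: {0,2,4,5,6,7,8,9}→280  {0,3,4,5,6,7,8,9}→70  {1,2,3,4,6,7,8,9}→168  {1,3,4,5,6,7,8,9}→56  {2,3,4,5,6,7,8,9}→280
  placing 0:e first → 504 extensions
  placing 1:a first → 630 extensions
  placing 2:f first → 126 extensions
total linear extensions = 1260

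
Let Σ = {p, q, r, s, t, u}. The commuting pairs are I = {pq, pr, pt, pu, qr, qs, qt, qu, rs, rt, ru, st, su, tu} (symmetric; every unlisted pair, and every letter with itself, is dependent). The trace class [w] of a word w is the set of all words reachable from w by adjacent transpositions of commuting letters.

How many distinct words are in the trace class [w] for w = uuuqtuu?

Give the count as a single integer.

#0=u has no predecessor
#1=u depends on [0:u]
#2=u depends on [1:u]
#3=q has no predecessor
#4=t has no predecessor
#5=u depends on [2:u]
#6=u depends on [5:u]
sources: [0:u, 3:q, 4:t]
N(rest) = Σ N(rest − s) over sources s of rest; N(one piece) = 1:
  size 1 → [3]=1  [4]=1  [6]=1
  size 2 → [3,4]=2  [3,6]=2  [4,6]=2  [5,6]=1
  size 3 → [2,5,6]=1  [3,4,6]=6  [3,5,6]=3  [4,5,6]=3
  size 4 → [1,2,5,6]=1  [2,3,5,6]=4  [2,4,5,6]=4  [3,4,5,6]=12
  size 5 → [0,1,2,5,6]=1  [1,2,3,5,6]=5  [1,2,4,5,6]=5  [2,3,4,5,6]=20
  first=0(u) contributes 30
  first=3(q) contributes 6
  first=4(t) contributes 6
|[w]| = 42

42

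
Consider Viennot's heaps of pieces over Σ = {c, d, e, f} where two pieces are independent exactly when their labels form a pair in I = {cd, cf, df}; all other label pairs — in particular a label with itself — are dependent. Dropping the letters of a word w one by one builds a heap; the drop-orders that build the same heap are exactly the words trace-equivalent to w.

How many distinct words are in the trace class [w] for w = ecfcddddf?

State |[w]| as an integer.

420

piece 0:e — minimal
piece 1:c rests on {0:e}
piece 2:f rests on {0:e}
piece 3:c rests on {1:c}
piece 4:d rests on {0:e}
piece 5:d rests on {4:d}
piece 6:d rests on {5:d}
piece 7:d rests on {6:d}
piece 8:f rests on {2:f}
minimal pieces: {0:e}
ways to finish when only these pieces remain (= sum over removing one remaining piece with nothing left below it):
  1 left: {3}→1  {7}→1  {8}→1
  2 left: {1,3}→1  {2,8}→1  {3,7}→2  {3,8}→2  {6,7}→1  {7,8}→2
  3 left: {1,3,7}→3  {1,3,8}→3  {2,3,8}→3  {2,7,8}→3  {3,6,7}→3  {3,7,8}→6  {5,6,7}→1  {6,7,8}→3
  4 left: {1,2,3,8}→6  {1,3,6,7}→6  {1,3,7,8}→12  {2,3,7,8}→12  {2,6,7,8}→6  {3,5,6,7}→4  {3,6,7,8}→12  {4,5,6,7}→1  {5,6,7,8}→4
  5 left: {1,2,3,7,8}→30  {1,3,5,6,7}→10  {1,3,6,7,8}→30  {2,3,6,7,8}→30  {2,5,6,7,8}→10  {3,4,5,6,7}→5  {3,5,6,7,8}→20  {4,5,6,7,8}→5
  6 left: {1,2,3,6,7,8}→90  {1,3,4,5,6,7}→15  {1,3,5,6,7,8}→60  {2,3,5,6,7,8}→60  {2,4,5,6,7,8}→15  {3,4,5,6,7,8}→30
  7 left: {1,2,3,5,6,7,8}→210  {1,3,4,5,6,7,8}→105  {2,3,4,5,6,7,8}→105
  placing 0:e first → 420 extensions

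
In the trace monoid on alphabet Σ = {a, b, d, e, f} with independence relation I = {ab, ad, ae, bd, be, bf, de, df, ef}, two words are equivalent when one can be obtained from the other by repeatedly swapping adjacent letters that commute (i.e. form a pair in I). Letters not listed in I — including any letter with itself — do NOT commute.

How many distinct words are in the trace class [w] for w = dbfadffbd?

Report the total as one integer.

0(d) covers ∅
1(b) covers ∅
2(f) covers ∅
3(a) covers 2:f
4(d) covers 0:d
5(f) covers 3:a
6(f) covers 5:f
7(b) covers 1:b
8(d) covers 4:d
floor of heap: 0:d, 1:b, 2:f
completions by unplaced set U, small U first (add the entries for U minus each lowest piece of U):
  |U|=1: {6}:1  {7}:1  {8}:1
  |U|=2: {1,7}:1  {4,8}:1  {5,6}:1  {6,7}:2  {6,8}:2  {7,8}:2
  |U|=3: {0,4,8}:1  {1,6,7}:3  {1,7,8}:3  {3,5,6}:1  {4,6,8}:3  {4,7,8}:3  {5,6,7}:3  {5,6,8}:3  {6,7,8}:6
  |U|=4: {0,4,6,8}:4  {0,4,7,8}:4  {1,4,7,8}:6  {1,5,6,7}:6  {1,6,7,8}:12  {2,3,5,6}:1  {3,5,6,7}:4  {3,5,6,8}:4  {4,5,6,8}:6  {4,6,7,8}:12  {5,6,7,8}:12
  |U|=5: {0,1,4,7,8}:10  {0,4,5,6,8}:10  {0,4,6,7,8}:20  {1,3,5,6,7}:10  {1,4,6,7,8}:30  {1,5,6,7,8}:30  {2,3,5,6,7}:5  {2,3,5,6,8}:5  {3,4,5,6,8}:10  {3,5,6,7,8}:20  {4,5,6,7,8}:30
  |U|=6: {0,1,4,6,7,8}:60  {0,3,4,5,6,8}:20  {0,4,5,6,7,8}:60  {1,2,3,5,6,7}:15  {1,3,5,6,7,8}:60  {1,4,5,6,7,8}:90  {2,3,4,5,6,8}:15  {2,3,5,6,7,8}:30  {3,4,5,6,7,8}:60
  |U|=7: {0,1,4,5,6,7,8}:210  {0,2,3,4,5,6,8}:35  {0,3,4,5,6,7,8}:140  {1,2,3,5,6,7,8}:105  {1,3,4,5,6,7,8}:210  {2,3,4,5,6,7,8}:105
  start at 0(d): 420
  start at 1(b): 280
  start at 2(f): 560
sum over floor = 1260

1260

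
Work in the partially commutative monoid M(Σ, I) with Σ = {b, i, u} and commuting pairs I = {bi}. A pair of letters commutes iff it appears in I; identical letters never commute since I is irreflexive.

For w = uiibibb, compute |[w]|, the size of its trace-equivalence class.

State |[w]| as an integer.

0(u) covers ∅
1(i) covers 0:u
2(i) covers 1:i
3(b) covers 0:u
4(i) covers 2:i
5(b) covers 3:b
6(b) covers 5:b
floor of heap: 0:u
completions by unplaced set U, small U first (add the entries for U minus each lowest piece of U):
  |U|=1: {4}:1  {6}:1
  |U|=2: {2,4}:1  {4,6}:2  {5,6}:1
  |U|=3: {1,2,4}:1  {2,4,6}:3  {3,5,6}:1  {4,5,6}:3
  |U|=4: {1,2,4,6}:4  {2,4,5,6}:6  {3,4,5,6}:4
  |U|=5: {1,2,4,5,6}:10  {2,3,4,5,6}:10
  start at 0(u): 20

20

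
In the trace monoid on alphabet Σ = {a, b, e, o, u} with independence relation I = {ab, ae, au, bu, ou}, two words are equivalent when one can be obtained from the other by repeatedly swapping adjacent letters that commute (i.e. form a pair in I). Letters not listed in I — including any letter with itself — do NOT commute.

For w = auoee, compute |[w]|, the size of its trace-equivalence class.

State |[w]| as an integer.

piece 0:a — minimal
piece 1:u — minimal
piece 2:o rests on {0:a}
piece 3:e rests on {1:u, 2:o}
piece 4:e rests on {3:e}
minimal pieces: {0:a, 1:u}
ways to finish when only these pieces remain (= sum over removing one remaining piece with nothing left below it):
  1 left: {4}→1
  2 left: {3,4}→1
  3 left: {1,3,4}→1  {2,3,4}→1
  placing 0:a first → 2 extensions
  placing 1:u first → 1 extensions
total linear extensions = 3

3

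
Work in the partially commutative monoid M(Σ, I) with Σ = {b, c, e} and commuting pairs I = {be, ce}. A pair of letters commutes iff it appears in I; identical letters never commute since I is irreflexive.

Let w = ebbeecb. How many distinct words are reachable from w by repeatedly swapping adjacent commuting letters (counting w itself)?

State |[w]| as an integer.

#0=e has no predecessor
#1=b has no predecessor
#2=b depends on [1:b]
#3=e depends on [0:e]
#4=e depends on [3:e]
#5=c depends on [2:b]
#6=b depends on [5:c]
sources: [0:e, 1:b]
N(rest) = Σ N(rest − s) over sources s of rest; N(one piece) = 1:
  size 1 → [4]=1  [6]=1
  size 2 → [3,4]=1  [4,6]=2  [5,6]=1
  size 3 → [0,3,4]=1  [2,5,6]=1  [3,4,6]=3  [4,5,6]=3
  size 4 → [0,3,4,6]=4  [1,2,5,6]=1  [2,4,5,6]=4  [3,4,5,6]=6
  size 5 → [0,3,4,5,6]=10  [1,2,4,5,6]=5  [2,3,4,5,6]=10
  first=0(e) contributes 15
  first=1(b) contributes 20
|[w]| = 35

35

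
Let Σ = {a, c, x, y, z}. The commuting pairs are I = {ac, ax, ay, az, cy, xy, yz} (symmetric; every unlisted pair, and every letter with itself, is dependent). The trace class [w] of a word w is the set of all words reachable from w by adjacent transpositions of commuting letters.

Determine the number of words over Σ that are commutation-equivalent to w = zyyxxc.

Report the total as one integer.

piece 0:z — minimal
piece 1:y — minimal
piece 2:y rests on {1:y}
piece 3:x rests on {0:z}
piece 4:x rests on {3:x}
piece 5:c rests on {4:x}
minimal pieces: {0:z, 1:y}
ways to finish when only these pieces remain (= sum over removing one remaining piece with nothing left below it):
  1 left: {2}→1  {5}→1
  2 left: {1,2}→1  {2,5}→2  {4,5}→1
  3 left: {1,2,5}→3  {2,4,5}→3  {3,4,5}→1
  4 left: {0,3,4,5}→1  {1,2,4,5}→6  {2,3,4,5}→4
  placing 0:z first → 10 extensions
  placing 1:y first → 5 extensions
total linear extensions = 15

15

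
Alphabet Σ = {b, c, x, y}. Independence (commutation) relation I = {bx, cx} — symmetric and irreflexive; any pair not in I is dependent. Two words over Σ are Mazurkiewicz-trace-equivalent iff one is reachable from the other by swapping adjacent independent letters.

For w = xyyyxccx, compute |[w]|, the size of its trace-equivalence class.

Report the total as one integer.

6

0(x) covers ∅
1(y) covers 0:x
2(y) covers 1:y
3(y) covers 2:y
4(x) covers 3:y
5(c) covers 3:y
6(c) covers 5:c
7(x) covers 4:x
floor of heap: 0:x
completions by unplaced set U, small U first (add the entries for U minus each lowest piece of U):
  |U|=1: {6}:1  {7}:1
  |U|=2: {4,7}:1  {5,6}:1  {6,7}:2
  |U|=3: {4,6,7}:3  {5,6,7}:3
  |U|=4: {4,5,6,7}:6
  |U|=5: {3,4,5,6,7}:6
  |U|=6: {2,3,4,5,6,7}:6
  start at 0(x): 6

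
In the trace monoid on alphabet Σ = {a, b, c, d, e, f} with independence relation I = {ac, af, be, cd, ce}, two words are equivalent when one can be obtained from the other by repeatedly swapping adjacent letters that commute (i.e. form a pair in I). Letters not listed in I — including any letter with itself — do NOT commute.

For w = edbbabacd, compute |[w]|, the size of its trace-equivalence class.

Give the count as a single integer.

#0=e has no predecessor
#1=d depends on [0:e]
#2=b depends on [1:d]
#3=b depends on [2:b]
#4=a depends on [3:b]
#5=b depends on [4:a]
#6=a depends on [5:b]
#7=c depends on [5:b]
#8=d depends on [6:a]
sources: [0:e]
N(rest) = Σ N(rest − s) over sources s of rest; N(one piece) = 1:
  size 1 → [7]=1  [8]=1
  size 2 → [6,8]=1  [7,8]=2
  size 3 → [6,7,8]=3
  size 4 → [5,6,7,8]=3
  size 5 → [4,5,6,7,8]=3
  size 6 → [3,4,5,6,7,8]=3
  size 7 → [2,3,4,5,6,7,8]=3
  first=0(e) contributes 3

3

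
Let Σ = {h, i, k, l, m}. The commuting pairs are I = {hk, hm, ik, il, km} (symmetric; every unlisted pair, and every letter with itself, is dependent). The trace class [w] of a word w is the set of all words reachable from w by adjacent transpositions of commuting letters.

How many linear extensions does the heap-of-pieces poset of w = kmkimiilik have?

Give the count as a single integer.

155

drop 0:k onto floor
drop 1:m onto floor
drop 2:k onto {0:k}
drop 3:i onto {1:m}
drop 4:m onto {3:i}
drop 5:i onto {4:m}
drop 6:i onto {5:i}
drop 7:l onto {2:k, 4:m}
drop 8:i onto {6:i}
drop 9:k onto {7:l}
ground layer = {0:k, 1:m}
drop-orders for the pieces not yet dropped (sum over which currently-grounded one goes next):
  1 to go: {8} 1  {9} 1
  2 to go: {6,8} 1  {7,9} 1  {8,9} 2
  3 to go: {2,7,9} 1  {5,6,8} 1  {6,8,9} 3  {7,8,9} 3
  4 to go: {0,2,7,9} 1  {2,7,8,9} 4  {5,6,8,9} 4  {6,7,8,9} 6
  5 to go: {0,2,7,8,9} 5  {2,6,7,8,9} 10  {5,6,7,8,9} 10
  6 to go: {0,2,6,7,8,9} 15  {2,5,6,7,8,9} 20  {4,5,6,7,8,9} 10
  7 to go: {0,2,5,6,7,8,9} 35  {2,4,5,6,7,8,9} 30  {3,4,5,6,7,8,9} 10
  8 to go: {0,2,4,5,6,7,8,9} 65  {1,3,4,5,6,7,8,9} 10  {2,3,4,5,6,7,8,9} 40
  if 0:k drops first: 50 orders
  if 1:m drops first: 105 orders
heap linearizations: 155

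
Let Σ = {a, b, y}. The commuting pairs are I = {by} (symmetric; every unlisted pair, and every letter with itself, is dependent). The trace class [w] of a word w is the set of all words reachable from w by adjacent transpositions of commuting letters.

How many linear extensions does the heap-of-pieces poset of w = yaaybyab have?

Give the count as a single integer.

piece 0:y — minimal
piece 1:a rests on {0:y}
piece 2:a rests on {1:a}
piece 3:y rests on {2:a}
piece 4:b rests on {2:a}
piece 5:y rests on {3:y}
piece 6:a rests on {4:b, 5:y}
piece 7:b rests on {6:a}
minimal pieces: {0:y}
ways to finish when only these pieces remain (= sum over removing one remaining piece with nothing left below it):
  1 left: {7}→1
  2 left: {6,7}→1
  3 left: {4,6,7}→1  {5,6,7}→1
  4 left: {3,5,6,7}→1  {4,5,6,7}→2
  5 left: {3,4,5,6,7}→3
  6 left: {2,3,4,5,6,7}→3
  placing 0:y first → 3 extensions

3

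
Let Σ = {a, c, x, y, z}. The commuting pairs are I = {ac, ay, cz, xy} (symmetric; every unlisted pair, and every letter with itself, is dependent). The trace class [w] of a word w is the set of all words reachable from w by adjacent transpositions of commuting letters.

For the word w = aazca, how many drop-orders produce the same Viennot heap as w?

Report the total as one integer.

piece 0:a — minimal
piece 1:a rests on {0:a}
piece 2:z rests on {1:a}
piece 3:c — minimal
piece 4:a rests on {2:z}
minimal pieces: {0:a, 3:c}
ways to finish when only these pieces remain (= sum over removing one remaining piece with nothing left below it):
  1 left: {3}→1  {4}→1
  2 left: {2,4}→1  {3,4}→2
  3 left: {1,2,4}→1  {2,3,4}→3
  placing 0:a first → 4 extensions
  placing 3:c first → 1 extensions
total linear extensions = 5

5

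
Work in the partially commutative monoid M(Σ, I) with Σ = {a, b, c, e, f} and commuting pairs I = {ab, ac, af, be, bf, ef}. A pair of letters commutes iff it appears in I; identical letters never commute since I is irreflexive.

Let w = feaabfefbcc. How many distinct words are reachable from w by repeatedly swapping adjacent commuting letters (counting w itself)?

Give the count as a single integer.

1260

0(f) covers ∅
1(e) covers ∅
2(a) covers 1:e
3(a) covers 2:a
4(b) covers ∅
5(f) covers 0:f
6(e) covers 3:a
7(f) covers 5:f
8(b) covers 4:b
9(c) covers 6:e, 7:f, 8:b
10(c) covers 9:c
floor of heap: 0:f, 1:e, 4:b
completions by unplaced set U, small U first (add the entries for U minus each lowest piece of U):
  |U|=1: {10}:1
  |U|=2: {9,10}:1
  |U|=3: {6,9,10}:1  {7,9,10}:1  {8,9,10}:1
  |U|=4: {3,6,9,10}:1  {4,8,9,10}:1  {5,7,9,10}:1  {6,7,9,10}:2  {6,8,9,10}:2  {7,8,9,10}:2
  |U|=5: {0,5,7,9,10}:1  {2,3,6,9,10}:1  {3,6,7,9,10}:3  {3,6,8,9,10}:3  {4,6,8,9,10}:3  {4,7,8,9,10}:3  {5,6,7,9,10}:3  {5,7,8,9,10}:3  {6,7,8,9,10}:6
  |U|=6: {0,5,6,7,9,10}:4  {0,5,7,8,9,10}:4  {1,2,3,6,9,10}:1  {2,3,6,7,9,10}:4  {2,3,6,8,9,10}:4  {3,4,6,8,9,10}:6  {3,5,6,7,9,10}:6  {3,6,7,8,9,10}:12  {4,5,7,8,9,10}:6  {4,6,7,8,9,10}:12  {5,6,7,8,9,10}:12
  |U|=7: {0,3,5,6,7,9,10}:10  {0,4,5,7,8,9,10}:10  {0,5,6,7,8,9,10}:20  {1,2,3,6,7,9,10}:5  {1,2,3,6,8,9,10}:5  {2,3,4,6,8,9,10}:10  {2,3,5,6,7,9,10}:10  {2,3,6,7,8,9,10}:20  {3,4,6,7,8,9,10}:30  {3,5,6,7,8,9,10}:30  {4,5,6,7,8,9,10}:30
  |U|=8: {0,2,3,5,6,7,9,10}:20  {0,3,5,6,7,8,9,10}:60  {0,4,5,6,7,8,9,10}:60  {1,2,3,4,6,8,9,10}:15  {1,2,3,5,6,7,9,10}:15  {1,2,3,6,7,8,9,10}:30  {2,3,4,6,7,8,9,10}:60  {2,3,5,6,7,8,9,10}:60  {3,4,5,6,7,8,9,10}:90
  |U|=9: {0,1,2,3,5,6,7,9,10}:35  {0,2,3,5,6,7,8,9,10}:140  {0,3,4,5,6,7,8,9,10}:210  {1,2,3,4,6,7,8,9,10}:105  {1,2,3,5,6,7,8,9,10}:105  {2,3,4,5,6,7,8,9,10}:210
  start at 0(f): 420
  start at 1(e): 560
  start at 4(b): 280
sum over floor = 1260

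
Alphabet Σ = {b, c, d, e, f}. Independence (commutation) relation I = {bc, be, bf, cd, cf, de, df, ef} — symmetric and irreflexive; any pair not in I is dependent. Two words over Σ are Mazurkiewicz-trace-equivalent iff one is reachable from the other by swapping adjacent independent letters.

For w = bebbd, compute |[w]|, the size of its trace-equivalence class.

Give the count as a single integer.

5

0(b) covers ∅
1(e) covers ∅
2(b) covers 0:b
3(b) covers 2:b
4(d) covers 3:b
floor of heap: 0:b, 1:e
completions by unplaced set U, small U first (add the entries for U minus each lowest piece of U):
  |U|=1: {1}:1  {4}:1
  |U|=2: {1,4}:2  {3,4}:1
  |U|=3: {1,3,4}:3  {2,3,4}:1
  start at 0(b): 4
  start at 1(e): 1
sum over floor = 5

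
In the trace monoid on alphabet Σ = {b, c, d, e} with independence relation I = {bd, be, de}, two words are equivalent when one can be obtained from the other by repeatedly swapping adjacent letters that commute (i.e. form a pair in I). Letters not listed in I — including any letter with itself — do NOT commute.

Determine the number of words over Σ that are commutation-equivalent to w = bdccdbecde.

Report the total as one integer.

drop 0:b onto floor
drop 1:d onto floor
drop 2:c onto {0:b, 1:d}
drop 3:c onto {2:c}
drop 4:d onto {3:c}
drop 5:b onto {3:c}
drop 6:e onto {3:c}
drop 7:c onto {4:d, 5:b, 6:e}
drop 8:d onto {7:c}
drop 9:e onto {7:c}
ground layer = {0:b, 1:d}
drop-orders for the pieces not yet dropped (sum over which currently-grounded one goes next):
  1 to go: {8} 1  {9} 1
  2 to go: {8,9} 2
  3 to go: {7,8,9} 2
  4 to go: {4,7,8,9} 2  {5,7,8,9} 2  {6,7,8,9} 2
  5 to go: {4,5,7,8,9} 4  {4,6,7,8,9} 4  {5,6,7,8,9} 4
  6 to go: {4,5,6,7,8,9} 12
  7 to go: {3,4,5,6,7,8,9} 12
  8 to go: {2,3,4,5,6,7,8,9} 12
  if 0:b drops first: 12 orders
  if 1:d drops first: 12 orders
heap linearizations: 24

24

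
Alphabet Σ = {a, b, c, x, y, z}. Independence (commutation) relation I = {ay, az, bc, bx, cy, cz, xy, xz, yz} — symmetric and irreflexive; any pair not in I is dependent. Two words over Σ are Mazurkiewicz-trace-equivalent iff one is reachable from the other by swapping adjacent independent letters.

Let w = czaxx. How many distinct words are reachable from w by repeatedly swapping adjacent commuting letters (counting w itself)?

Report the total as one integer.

drop 0:c onto floor
drop 1:z onto floor
drop 2:a onto {0:c}
drop 3:x onto {2:a}
drop 4:x onto {3:x}
ground layer = {0:c, 1:z}
drop-orders for the pieces not yet dropped (sum over which currently-grounded one goes next):
  1 to go: {1} 1  {4} 1
  2 to go: {1,4} 2  {3,4} 1
  3 to go: {1,3,4} 3  {2,3,4} 1
  if 0:c drops first: 4 orders
  if 1:z drops first: 1 orders
heap linearizations: 5

5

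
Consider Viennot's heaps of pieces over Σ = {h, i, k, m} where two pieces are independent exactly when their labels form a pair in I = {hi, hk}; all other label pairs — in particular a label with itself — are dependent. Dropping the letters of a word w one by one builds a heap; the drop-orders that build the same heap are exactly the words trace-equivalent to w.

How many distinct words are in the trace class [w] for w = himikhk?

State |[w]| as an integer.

#0=h has no predecessor
#1=i has no predecessor
#2=m depends on [0:h, 1:i]
#3=i depends on [2:m]
#4=k depends on [3:i]
#5=h depends on [2:m]
#6=k depends on [4:k]
sources: [0:h, 1:i]
N(rest) = Σ N(rest − s) over sources s of rest; N(one piece) = 1:
  size 1 → [5]=1  [6]=1
  size 2 → [4,6]=1  [5,6]=2
  size 3 → [3,4,6]=1  [4,5,6]=3
  size 4 → [3,4,5,6]=4
  size 5 → [2,3,4,5,6]=4
  first=0(h) contributes 4
  first=1(i) contributes 4
|[w]| = 8

8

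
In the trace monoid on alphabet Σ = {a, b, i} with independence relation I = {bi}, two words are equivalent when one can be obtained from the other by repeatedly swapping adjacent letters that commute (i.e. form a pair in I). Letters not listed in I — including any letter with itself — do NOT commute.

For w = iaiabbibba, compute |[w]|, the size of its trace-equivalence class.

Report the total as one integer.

#0=i has no predecessor
#1=a depends on [0:i]
#2=i depends on [1:a]
#3=a depends on [2:i]
#4=b depends on [3:a]
#5=b depends on [4:b]
#6=i depends on [3:a]
#7=b depends on [5:b]
#8=b depends on [7:b]
#9=a depends on [6:i, 8:b]
sources: [0:i]
N(rest) = Σ N(rest − s) over sources s of rest; N(one piece) = 1:
  size 1 → [9]=1
  size 2 → [6,9]=1  [8,9]=1
  size 3 → [6,8,9]=2  [7,8,9]=1
  size 4 → [5,7,8,9]=1  [6,7,8,9]=3
  size 5 → [4,5,7,8,9]=1  [5,6,7,8,9]=4
  size 6 → [4,5,6,7,8,9]=5
  size 7 → [3,4,5,6,7,8,9]=5
  size 8 → [2,3,4,5,6,7,8,9]=5
  first=0(i) contributes 5

5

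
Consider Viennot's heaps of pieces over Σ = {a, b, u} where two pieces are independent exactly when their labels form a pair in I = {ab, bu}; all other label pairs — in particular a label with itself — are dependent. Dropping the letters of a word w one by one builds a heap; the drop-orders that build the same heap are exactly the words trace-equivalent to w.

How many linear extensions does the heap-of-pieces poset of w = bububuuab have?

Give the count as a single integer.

drop 0:b onto floor
drop 1:u onto floor
drop 2:b onto {0:b}
drop 3:u onto {1:u}
drop 4:b onto {2:b}
drop 5:u onto {3:u}
drop 6:u onto {5:u}
drop 7:a onto {6:u}
drop 8:b onto {4:b}
ground layer = {0:b, 1:u}
drop-orders for the pieces not yet dropped (sum over which currently-grounded one goes next):
  1 to go: {7} 1  {8} 1
  2 to go: {4,8} 1  {6,7} 1  {7,8} 2
  3 to go: {2,4,8} 1  {4,7,8} 3  {5,6,7} 1  {6,7,8} 3
  4 to go: {0,2,4,8} 1  {2,4,7,8} 4  {3,5,6,7} 1  {4,6,7,8} 6  {5,6,7,8} 4
  5 to go: {0,2,4,7,8} 5  {1,3,5,6,7} 1  {2,4,6,7,8} 10  {3,5,6,7,8} 5  {4,5,6,7,8} 10
  6 to go: {0,2,4,6,7,8} 15  {1,3,5,6,7,8} 6  {2,4,5,6,7,8} 20  {3,4,5,6,7,8} 15
  7 to go: {0,2,4,5,6,7,8} 35  {1,3,4,5,6,7,8} 21  {2,3,4,5,6,7,8} 35
  if 0:b drops first: 56 orders
  if 1:u drops first: 70 orders
heap linearizations: 126

126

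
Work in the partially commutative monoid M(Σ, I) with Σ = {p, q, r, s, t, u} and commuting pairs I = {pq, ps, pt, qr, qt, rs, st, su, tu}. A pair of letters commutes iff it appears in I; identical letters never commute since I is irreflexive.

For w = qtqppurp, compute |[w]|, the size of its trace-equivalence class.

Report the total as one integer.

drop 0:q onto floor
drop 1:t onto floor
drop 2:q onto {0:q}
drop 3:p onto floor
drop 4:p onto {3:p}
drop 5:u onto {2:q, 4:p}
drop 6:r onto {1:t, 5:u}
drop 7:p onto {6:r}
ground layer = {0:q, 1:t, 3:p}
drop-orders for the pieces not yet dropped (sum over which currently-grounded one goes next):
  1 to go: {7} 1
  2 to go: {6,7} 1
  3 to go: {1,6,7} 1  {5,6,7} 1
  4 to go: {1,5,6,7} 2  {2,5,6,7} 1  {4,5,6,7} 1
  5 to go: {0,2,5,6,7} 1  {1,2,5,6,7} 3  {1,4,5,6,7} 3  {2,4,5,6,7} 2  {3,4,5,6,7} 1
  6 to go: {0,1,2,5,6,7} 4  {0,2,4,5,6,7} 3  {1,2,4,5,6,7} 8  {1,3,4,5,6,7} 4  {2,3,4,5,6,7} 3
  if 0:q drops first: 15 orders
  if 1:t drops first: 6 orders
  if 3:p drops first: 15 orders
heap linearizations: 36

36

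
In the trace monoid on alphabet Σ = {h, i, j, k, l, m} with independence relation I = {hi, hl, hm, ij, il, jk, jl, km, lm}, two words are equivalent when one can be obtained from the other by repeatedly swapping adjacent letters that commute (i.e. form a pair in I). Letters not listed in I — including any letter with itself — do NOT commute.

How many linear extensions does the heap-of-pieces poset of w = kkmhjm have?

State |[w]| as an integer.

4

0(k) covers ∅
1(k) covers 0:k
2(m) covers ∅
3(h) covers 1:k
4(j) covers 2:m, 3:h
5(m) covers 4:j
floor of heap: 0:k, 2:m
completions by unplaced set U, small U first (add the entries for U minus each lowest piece of U):
  |U|=1: {5}:1
  |U|=2: {4,5}:1
  |U|=3: {2,4,5}:1  {3,4,5}:1
  |U|=4: {1,3,4,5}:1  {2,3,4,5}:2
  start at 0(k): 3
  start at 2(m): 1
sum over floor = 4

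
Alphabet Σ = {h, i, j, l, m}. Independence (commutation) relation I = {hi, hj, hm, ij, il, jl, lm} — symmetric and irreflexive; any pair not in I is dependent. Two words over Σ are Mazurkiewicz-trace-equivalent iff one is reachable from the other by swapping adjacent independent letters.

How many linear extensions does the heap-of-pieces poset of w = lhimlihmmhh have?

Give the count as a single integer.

#0=l has no predecessor
#1=h depends on [0:l]
#2=i has no predecessor
#3=m depends on [2:i]
#4=l depends on [1:h]
#5=i depends on [3:m]
#6=h depends on [4:l]
#7=m depends on [5:i]
#8=m depends on [7:m]
#9=h depends on [6:h]
#10=h depends on [9:h]
sources: [0:l, 2:i]
N(rest) = Σ N(rest − s) over sources s of rest; N(one piece) = 1:
  size 1 → [8]=1  [10]=1
  size 2 → [7,8]=1  [8,10]=2  [9,10]=1
  size 3 → [5,7,8]=1  [6,9,10]=1  [7,8,10]=3  [8,9,10]=3
  size 4 → [3,5,7,8]=1  [4,6,9,10]=1  [5,7,8,10]=4  [6,8,9,10]=4  [7,8,9,10]=6
  size 5 → [1,4,6,9,10]=1  [2,3,5,7,8]=1  [3,5,7,8,10]=5  [4,6,8,9,10]=5  [5,7,8,9,10]=10  [6,7,8,9,10]=10
  size 6 → [0,1,4,6,9,10]=1  [1,4,6,8,9,10]=6  [2,3,5,7,8,10]=6  [3,5,7,8,9,10]=15  [4,6,7,8,9,10]=15  [5,6,7,8,9,10]=20
  size 7 → [0,1,4,6,8,9,10]=7  [1,4,6,7,8,9,10]=21  [2,3,5,7,8,9,10]=21  [3,5,6,7,8,9,10]=35  [4,5,6,7,8,9,10]=35
  size 8 → [0,1,4,6,7,8,9,10]=28  [1,4,5,6,7,8,9,10]=56  [2,3,5,6,7,8,9,10]=56  [3,4,5,6,7,8,9,10]=70
  size 9 → [0,1,4,5,6,7,8,9,10]=84  [1,3,4,5,6,7,8,9,10]=126  [2,3,4,5,6,7,8,9,10]=126
  first=0(l) contributes 252
  first=2(i) contributes 210
|[w]| = 462

462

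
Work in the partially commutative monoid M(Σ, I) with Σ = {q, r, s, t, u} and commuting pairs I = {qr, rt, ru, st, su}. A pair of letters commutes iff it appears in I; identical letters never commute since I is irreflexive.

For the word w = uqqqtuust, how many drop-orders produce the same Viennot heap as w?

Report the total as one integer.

5

0(u) covers ∅
1(q) covers 0:u
2(q) covers 1:q
3(q) covers 2:q
4(t) covers 3:q
5(u) covers 4:t
6(u) covers 5:u
7(s) covers 3:q
8(t) covers 6:u
floor of heap: 0:u
completions by unplaced set U, small U first (add the entries for U minus each lowest piece of U):
  |U|=1: {7}:1  {8}:1
  |U|=2: {6,8}:1  {7,8}:2
  |U|=3: {5,6,8}:1  {6,7,8}:3
  |U|=4: {4,5,6,8}:1  {5,6,7,8}:4
  |U|=5: {4,5,6,7,8}:5
  |U|=6: {3,4,5,6,7,8}:5
  |U|=7: {2,3,4,5,6,7,8}:5
  start at 0(u): 5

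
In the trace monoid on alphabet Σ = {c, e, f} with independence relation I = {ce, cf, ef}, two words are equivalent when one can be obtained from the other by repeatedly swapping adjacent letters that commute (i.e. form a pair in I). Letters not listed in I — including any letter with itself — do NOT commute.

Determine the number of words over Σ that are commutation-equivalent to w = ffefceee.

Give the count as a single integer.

drop 0:f onto floor
drop 1:f onto {0:f}
drop 2:e onto floor
drop 3:f onto {1:f}
drop 4:c onto floor
drop 5:e onto {2:e}
drop 6:e onto {5:e}
drop 7:e onto {6:e}
ground layer = {0:f, 2:e, 4:c}
drop-orders for the pieces not yet dropped (sum over which currently-grounded one goes next):
  1 to go: {3} 1  {4} 1  {7} 1
  2 to go: {1,3} 1  {3,4} 2  {3,7} 2  {4,7} 2  {6,7} 1
  3 to go: {0,1,3} 1  {1,3,4} 3  {1,3,7} 3  {3,4,7} 6  {3,6,7} 3  {4,6,7} 3  {5,6,7} 1
  4 to go: {0,1,3,4} 4  {0,1,3,7} 4  {1,3,4,7} 12  {1,3,6,7} 6  {2,5,6,7} 1  {3,4,6,7} 12  {3,5,6,7} 4  {4,5,6,7} 4
  5 to go: {0,1,3,4,7} 20  {0,1,3,6,7} 10  {1,3,4,6,7} 30  {1,3,5,6,7} 10  {2,3,5,6,7} 5  {2,4,5,6,7} 5  {3,4,5,6,7} 20
  6 to go: {0,1,3,4,6,7} 60  {0,1,3,5,6,7} 20  {1,2,3,5,6,7} 15  {1,3,4,5,6,7} 60  {2,3,4,5,6,7} 30
  if 0:f drops first: 105 orders
  if 2:e drops first: 140 orders
  if 4:c drops first: 35 orders
heap linearizations: 280

280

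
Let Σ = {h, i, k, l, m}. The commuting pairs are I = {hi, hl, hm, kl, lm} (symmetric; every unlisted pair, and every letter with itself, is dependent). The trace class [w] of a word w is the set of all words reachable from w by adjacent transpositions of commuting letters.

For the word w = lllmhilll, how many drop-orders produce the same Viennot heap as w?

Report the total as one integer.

piece 0:l — minimal
piece 1:l rests on {0:l}
piece 2:l rests on {1:l}
piece 3:m — minimal
piece 4:h — minimal
piece 5:i rests on {2:l, 3:m}
piece 6:l rests on {5:i}
piece 7:l rests on {6:l}
piece 8:l rests on {7:l}
minimal pieces: {0:l, 3:m, 4:h}
ways to finish when only these pieces remain (= sum over removing one remaining piece with nothing left below it):
  1 left: {4}→1  {8}→1
  2 left: {4,8}→2  {7,8}→1
  3 left: {4,7,8}→3  {6,7,8}→1
  4 left: {4,6,7,8}→4  {5,6,7,8}→1
  5 left: {2,5,6,7,8}→1  {3,5,6,7,8}→1  {4,5,6,7,8}→5
  6 left: {1,2,5,6,7,8}→1  {2,3,5,6,7,8}→2  {2,4,5,6,7,8}→6  {3,4,5,6,7,8}→6
  7 left: {0,1,2,5,6,7,8}→1  {1,2,3,5,6,7,8}→3  {1,2,4,5,6,7,8}→7  {2,3,4,5,6,7,8}→14
  placing 0:l first → 24 extensions
  placing 3:m first → 8 extensions
  placing 4:h first → 4 extensions
total linear extensions = 36

36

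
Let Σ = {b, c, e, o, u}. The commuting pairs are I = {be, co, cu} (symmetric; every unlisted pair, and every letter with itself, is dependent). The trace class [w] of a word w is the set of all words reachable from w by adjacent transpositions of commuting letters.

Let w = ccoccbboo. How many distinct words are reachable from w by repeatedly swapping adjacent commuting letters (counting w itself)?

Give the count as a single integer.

5

drop 0:c onto floor
drop 1:c onto {0:c}
drop 2:o onto floor
drop 3:c onto {1:c}
drop 4:c onto {3:c}
drop 5:b onto {2:o, 4:c}
drop 6:b onto {5:b}
drop 7:o onto {6:b}
drop 8:o onto {7:o}
ground layer = {0:c, 2:o}
drop-orders for the pieces not yet dropped (sum over which currently-grounded one goes next):
  1 to go: {8} 1
  2 to go: {7,8} 1
  3 to go: {6,7,8} 1
  4 to go: {5,6,7,8} 1
  5 to go: {2,5,6,7,8} 1  {4,5,6,7,8} 1
  6 to go: {2,4,5,6,7,8} 2  {3,4,5,6,7,8} 1
  7 to go: {1,3,4,5,6,7,8} 1  {2,3,4,5,6,7,8} 3
  if 0:c drops first: 4 orders
  if 2:o drops first: 1 orders
heap linearizations: 5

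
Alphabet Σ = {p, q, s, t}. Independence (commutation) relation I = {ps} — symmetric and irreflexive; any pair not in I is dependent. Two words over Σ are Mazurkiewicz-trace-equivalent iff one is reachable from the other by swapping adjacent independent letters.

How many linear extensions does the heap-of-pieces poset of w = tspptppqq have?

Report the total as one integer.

#0=t has no predecessor
#1=s depends on [0:t]
#2=p depends on [0:t]
#3=p depends on [2:p]
#4=t depends on [1:s, 3:p]
#5=p depends on [4:t]
#6=p depends on [5:p]
#7=q depends on [6:p]
#8=q depends on [7:q]
sources: [0:t]
N(rest) = Σ N(rest − s) over sources s of rest; N(one piece) = 1:
  size 1 → [8]=1
  size 2 → [7,8]=1
  size 3 → [6,7,8]=1
  size 4 → [5,6,7,8]=1
  size 5 → [4,5,6,7,8]=1
  size 6 → [1,4,5,6,7,8]=1  [3,4,5,6,7,8]=1
  size 7 → [1,3,4,5,6,7,8]=2  [2,3,4,5,6,7,8]=1
  first=0(t) contributes 3

3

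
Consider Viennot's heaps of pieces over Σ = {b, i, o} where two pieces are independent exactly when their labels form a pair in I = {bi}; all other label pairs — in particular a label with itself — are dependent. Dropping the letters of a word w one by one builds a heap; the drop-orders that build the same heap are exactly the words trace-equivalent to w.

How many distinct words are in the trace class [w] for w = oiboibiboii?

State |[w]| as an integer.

drop 0:o onto floor
drop 1:i onto {0:o}
drop 2:b onto {0:o}
drop 3:o onto {1:i, 2:b}
drop 4:i onto {3:o}
drop 5:b onto {3:o}
drop 6:i onto {4:i}
drop 7:b onto {5:b}
drop 8:o onto {6:i, 7:b}
drop 9:i onto {8:o}
drop 10:i onto {9:i}
ground layer = {0:o}
drop-orders for the pieces not yet dropped (sum over which currently-grounded one goes next):
  1 to go: {10} 1
  2 to go: {9,10} 1
  3 to go: {8,9,10} 1
  4 to go: {6,8,9,10} 1  {7,8,9,10} 1
  5 to go: {4,6,8,9,10} 1  {5,7,8,9,10} 1  {6,7,8,9,10} 2
  6 to go: {4,6,7,8,9,10} 3  {5,6,7,8,9,10} 3
  7 to go: {4,5,6,7,8,9,10} 6
  8 to go: {3,4,5,6,7,8,9,10} 6
  9 to go: {1,3,4,5,6,7,8,9,10} 6  {2,3,4,5,6,7,8,9,10} 6
  if 0:o drops first: 12 orders

12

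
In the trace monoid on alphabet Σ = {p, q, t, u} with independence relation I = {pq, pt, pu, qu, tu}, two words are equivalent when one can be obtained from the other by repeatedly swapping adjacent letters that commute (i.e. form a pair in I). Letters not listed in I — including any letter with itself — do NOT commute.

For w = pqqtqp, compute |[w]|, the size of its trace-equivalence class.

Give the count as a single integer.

#0=p has no predecessor
#1=q has no predecessor
#2=q depends on [1:q]
#3=t depends on [2:q]
#4=q depends on [3:t]
#5=p depends on [0:p]
sources: [0:p, 1:q]
N(rest) = Σ N(rest − s) over sources s of rest; N(one piece) = 1:
  size 1 → [4]=1  [5]=1
  size 2 → [0,5]=1  [3,4]=1  [4,5]=2
  size 3 → [0,4,5]=3  [2,3,4]=1  [3,4,5]=3
  size 4 → [0,3,4,5]=6  [1,2,3,4]=1  [2,3,4,5]=4
  first=0(p) contributes 5
  first=1(q) contributes 10
|[w]| = 15

15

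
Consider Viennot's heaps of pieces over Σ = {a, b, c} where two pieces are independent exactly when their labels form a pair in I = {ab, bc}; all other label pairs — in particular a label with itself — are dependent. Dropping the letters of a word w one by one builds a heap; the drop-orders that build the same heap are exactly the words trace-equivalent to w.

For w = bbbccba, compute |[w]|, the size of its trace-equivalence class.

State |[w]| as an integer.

35

0(b) covers ∅
1(b) covers 0:b
2(b) covers 1:b
3(c) covers ∅
4(c) covers 3:c
5(b) covers 2:b
6(a) covers 4:c
floor of heap: 0:b, 3:c
completions by unplaced set U, small U first (add the entries for U minus each lowest piece of U):
  |U|=1: {5}:1  {6}:1
  |U|=2: {2,5}:1  {4,6}:1  {5,6}:2
  |U|=3: {1,2,5}:1  {2,5,6}:3  {3,4,6}:1  {4,5,6}:3
  |U|=4: {0,1,2,5}:1  {1,2,5,6}:4  {2,4,5,6}:6  {3,4,5,6}:4
  |U|=5: {0,1,2,5,6}:5  {1,2,4,5,6}:10  {2,3,4,5,6}:10
  start at 0(b): 20
  start at 3(c): 15
sum over floor = 35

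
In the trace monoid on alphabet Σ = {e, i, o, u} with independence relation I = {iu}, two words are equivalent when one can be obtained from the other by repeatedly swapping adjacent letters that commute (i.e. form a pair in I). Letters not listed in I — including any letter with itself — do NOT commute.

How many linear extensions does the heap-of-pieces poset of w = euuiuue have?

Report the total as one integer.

5

drop 0:e onto floor
drop 1:u onto {0:e}
drop 2:u onto {1:u}
drop 3:i onto {0:e}
drop 4:u onto {2:u}
drop 5:u onto {4:u}
drop 6:e onto {3:i, 5:u}
ground layer = {0:e}
drop-orders for the pieces not yet dropped (sum over which currently-grounded one goes next):
  1 to go: {6} 1
  2 to go: {3,6} 1  {5,6} 1
  3 to go: {3,5,6} 2  {4,5,6} 1
  4 to go: {2,4,5,6} 1  {3,4,5,6} 3
  5 to go: {1,2,4,5,6} 1  {2,3,4,5,6} 4
  if 0:e drops first: 5 orders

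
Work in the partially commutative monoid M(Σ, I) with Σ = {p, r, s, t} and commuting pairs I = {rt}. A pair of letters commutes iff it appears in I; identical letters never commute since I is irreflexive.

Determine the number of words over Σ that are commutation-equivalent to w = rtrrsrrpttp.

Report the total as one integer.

#0=r has no predecessor
#1=t has no predecessor
#2=r depends on [0:r]
#3=r depends on [2:r]
#4=s depends on [1:t, 3:r]
#5=r depends on [4:s]
#6=r depends on [5:r]
#7=p depends on [6:r]
#8=t depends on [7:p]
#9=t depends on [8:t]
#10=p depends on [9:t]
sources: [0:r, 1:t]
N(rest) = Σ N(rest − s) over sources s of rest; N(one piece) = 1:
  size 1 → [10]=1
  size 2 → [9,10]=1
  size 3 → [8,9,10]=1
  size 4 → [7,8,9,10]=1
  size 5 → [6,7,8,9,10]=1
  size 6 → [5,6,7,8,9,10]=1
  size 7 → [4,5,6,7,8,9,10]=1
  size 8 → [1,4,5,6,7,8,9,10]=1  [3,4,5,6,7,8,9,10]=1
  size 9 → [1,3,4,5,6,7,8,9,10]=2  [2,3,4,5,6,7,8,9,10]=1
  first=0(r) contributes 3
  first=1(t) contributes 1
|[w]| = 4

4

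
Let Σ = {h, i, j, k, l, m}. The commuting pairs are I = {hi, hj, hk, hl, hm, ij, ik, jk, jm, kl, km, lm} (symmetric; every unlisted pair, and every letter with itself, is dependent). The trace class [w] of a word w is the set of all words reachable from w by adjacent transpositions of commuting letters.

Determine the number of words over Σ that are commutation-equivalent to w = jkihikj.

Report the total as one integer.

630

#0=j has no predecessor
#1=k has no predecessor
#2=i has no predecessor
#3=h has no predecessor
#4=i depends on [2:i]
#5=k depends on [1:k]
#6=j depends on [0:j]
sources: [0:j, 1:k, 2:i, 3:h]
N(rest) = Σ N(rest − s) over sources s of rest; N(one piece) = 1:
  size 1 → [3]=1  [4]=1  [5]=1  [6]=1
  size 2 → [0,6]=1  [1,5]=1  [2,4]=1  [3,4]=2  [3,5]=2  [3,6]=2  [4,5]=2  [4,6]=2  [5,6]=2
  size 3 → [0,3,6]=3  [0,4,6]=3  [0,5,6]=3  [1,3,5]=3  [1,4,5]=3  [1,5,6]=3  [2,3,4]=3  [2,4,5]=3  [2,4,6]=3  [3,4,5]=6  [3,4,6]=6  [3,5,6]=6  [4,5,6]=6
  size 4 → [0,1,5,6]=6  [0,2,4,6]=6  [0,3,4,6]=12  [0,3,5,6]=12  [0,4,5,6]=12  [1,2,4,5]=6  [1,3,4,5]=12  [1,3,5,6]=12  [1,4,5,6]=12  [2,3,4,5]=12  [2,3,4,6]=12  [2,4,5,6]=12  [3,4,5,6]=24
  size 5 → [0,1,3,5,6]=30  [0,1,4,5,6]=30  [0,2,3,4,6]=30  [0,2,4,5,6]=30  [0,3,4,5,6]=60  [1,2,3,4,5]=30  [1,2,4,5,6]=30  [1,3,4,5,6]=60  [2,3,4,5,6]=60
  first=0(j) contributes 180
  first=1(k) contributes 180
  first=2(i) contributes 180
  first=3(h) contributes 90
|[w]| = 630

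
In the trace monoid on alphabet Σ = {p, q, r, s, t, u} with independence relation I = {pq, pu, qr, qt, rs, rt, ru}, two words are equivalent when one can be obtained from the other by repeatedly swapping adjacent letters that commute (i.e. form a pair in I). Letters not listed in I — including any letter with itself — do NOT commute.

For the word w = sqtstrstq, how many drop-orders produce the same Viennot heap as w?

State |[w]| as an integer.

36

0(s) covers ∅
1(q) covers 0:s
2(t) covers 0:s
3(s) covers 1:q, 2:t
4(t) covers 3:s
5(r) covers ∅
6(s) covers 4:t
7(t) covers 6:s
8(q) covers 6:s
floor of heap: 0:s, 5:r
completions by unplaced set U, small U first (add the entries for U minus each lowest piece of U):
  |U|=1: {5}:1  {7}:1  {8}:1
  |U|=2: {5,7}:2  {5,8}:2  {7,8}:2
  |U|=3: {5,7,8}:6  {6,7,8}:2
  |U|=4: {4,6,7,8}:2  {5,6,7,8}:8
  |U|=5: {3,4,6,7,8}:2  {4,5,6,7,8}:10
  |U|=6: {1,3,4,6,7,8}:2  {2,3,4,6,7,8}:2  {3,4,5,6,7,8}:12
  |U|=7: {1,2,3,4,6,7,8}:4  {1,3,4,5,6,7,8}:14  {2,3,4,5,6,7,8}:14
  start at 0(s): 32
  start at 5(r): 4
sum over floor = 36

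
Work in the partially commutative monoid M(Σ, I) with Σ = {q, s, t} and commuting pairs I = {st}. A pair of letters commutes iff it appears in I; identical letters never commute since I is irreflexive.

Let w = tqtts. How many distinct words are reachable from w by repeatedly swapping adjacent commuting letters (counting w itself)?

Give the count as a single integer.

3

piece 0:t — minimal
piece 1:q rests on {0:t}
piece 2:t rests on {1:q}
piece 3:t rests on {2:t}
piece 4:s rests on {1:q}
minimal pieces: {0:t}
ways to finish when only these pieces remain (= sum over removing one remaining piece with nothing left below it):
  1 left: {3}→1  {4}→1
  2 left: {2,3}→1  {3,4}→2
  3 left: {2,3,4}→3
  placing 0:t first → 3 extensions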